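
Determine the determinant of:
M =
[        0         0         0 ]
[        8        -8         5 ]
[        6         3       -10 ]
det(M) = 0

Expand along row 0 (cofactor expansion): det(M) = a*(e*i - f*h) - b*(d*i - f*g) + c*(d*h - e*g), where the 3×3 is [[a, b, c], [d, e, f], [g, h, i]].
Minor M_00 = (-8)*(-10) - (5)*(3) = 80 - 15 = 65.
Minor M_01 = (8)*(-10) - (5)*(6) = -80 - 30 = -110.
Minor M_02 = (8)*(3) - (-8)*(6) = 24 + 48 = 72.
det(M) = (0)*(65) - (0)*(-110) + (0)*(72) = 0 + 0 + 0 = 0.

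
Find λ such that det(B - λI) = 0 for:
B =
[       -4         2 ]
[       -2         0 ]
λ = -2, -2

Solve det(B - λI) = 0. For a 2×2 matrix the characteristic equation is λ² - (trace)λ + det = 0.
trace(B) = a + d = -4 + 0 = -4.
det(B) = a*d - b*c = (-4)*(0) - (2)*(-2) = 0 + 4 = 4.
Characteristic equation: λ² - (-4)λ + (4) = 0.
Discriminant = (-4)² - 4*(4) = 16 - 16 = 0.
λ = (-4 ± √0) / 2 = (-4 ± 0) / 2 = -2, -2.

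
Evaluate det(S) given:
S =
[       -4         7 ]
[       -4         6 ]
det(S) = 4

For a 2×2 matrix [[a, b], [c, d]], det = a*d - b*c.
det(S) = (-4)*(6) - (7)*(-4) = -24 + 28 = 4.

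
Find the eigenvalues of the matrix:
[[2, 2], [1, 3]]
λ = 1 and λ = 4

Characteristic equation: det(A - λI) = 0
λ² - (trace)λ + (det) = 0
λ² - (5)λ + (4) = 0
λ² - 5λ + 4 = 0
Solving: λ = 1, 4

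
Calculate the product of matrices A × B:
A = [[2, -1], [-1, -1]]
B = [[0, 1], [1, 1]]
[[-1, 1], [-1, -2]]

Matrix multiplication:
C[0][0] = 2×0 + -1×1 = -1
C[0][1] = 2×1 + -1×1 = 1
C[1][0] = -1×0 + -1×1 = -1
C[1][1] = -1×1 + -1×1 = -2
Result: [[-1, 1], [-1, -2]]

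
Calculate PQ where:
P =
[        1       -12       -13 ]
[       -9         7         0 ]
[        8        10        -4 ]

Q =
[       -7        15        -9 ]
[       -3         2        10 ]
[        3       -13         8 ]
PQ =
[      -10       160      -233 ]
[       42      -121       151 ]
[      -98       192        -4 ]

Matrix multiplication: (PQ)[i][j] = sum over k of P[i][k] * Q[k][j].
  (PQ)[0][0] = (1)*(-7) + (-12)*(-3) + (-13)*(3) = -10
  (PQ)[0][1] = (1)*(15) + (-12)*(2) + (-13)*(-13) = 160
  (PQ)[0][2] = (1)*(-9) + (-12)*(10) + (-13)*(8) = -233
  (PQ)[1][0] = (-9)*(-7) + (7)*(-3) + (0)*(3) = 42
  (PQ)[1][1] = (-9)*(15) + (7)*(2) + (0)*(-13) = -121
  (PQ)[1][2] = (-9)*(-9) + (7)*(10) + (0)*(8) = 151
  (PQ)[2][0] = (8)*(-7) + (10)*(-3) + (-4)*(3) = -98
  (PQ)[2][1] = (8)*(15) + (10)*(2) + (-4)*(-13) = 192
  (PQ)[2][2] = (8)*(-9) + (10)*(10) + (-4)*(8) = -4
PQ =
[      -10       160      -233 ]
[       42      -121       151 ]
[      -98       192        -4 ]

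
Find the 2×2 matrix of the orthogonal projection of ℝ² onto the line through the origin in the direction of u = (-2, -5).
[[4/29, 10/29], [10/29, 25/29]]

The orthogonal projection onto the line spanned by a nonzero vector u = (a, b) has matrix P = (u uᵀ) / (uᵀ u) = (1/(a² + b²)) · [[a², ab], [ab, b²]].
Here u = (-2, -5), so a² + b² = 4 + 25 = 29.
P = (1/29) · [[4, 10], [10, 25]] = [[4/29, 10/29], [10/29, 25/29]].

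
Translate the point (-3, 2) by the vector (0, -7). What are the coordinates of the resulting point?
(-3, -5)

Translation by (0, -7):
x' = -3 + 0 = -3
y' = 2 + -7 = -5
Homogeneous matrix: [[1, 0, 0], [0, 1, -7], [0, 0, 1]]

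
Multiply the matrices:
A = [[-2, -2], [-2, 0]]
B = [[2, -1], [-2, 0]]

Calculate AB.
[[0, 2], [-4, 2]]

Each entry (i,j) of AB = sum over k of A[i][k]*B[k][j].
(AB)[0][0] = (-2)*(2) + (-2)*(-2) = 0
(AB)[0][1] = (-2)*(-1) + (-2)*(0) = 2
(AB)[1][0] = (-2)*(2) + (0)*(-2) = -4
(AB)[1][1] = (-2)*(-1) + (0)*(0) = 2
AB = [[0, 2], [-4, 2]]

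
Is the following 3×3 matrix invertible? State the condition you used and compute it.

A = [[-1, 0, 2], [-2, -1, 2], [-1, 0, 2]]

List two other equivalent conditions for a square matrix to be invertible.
No, not invertible; det(A) = 0 (two rows are equal, so the rows are linearly dependent). Equivalent conditions (failing for this A): rank(A) < 3; Ax = 0 has non-trivial solutions; 0 is an eigenvalue; the columns are linearly dependent.

To check invertibility, compute det(A).
In this matrix, row 0 and the last row are identical, so one row is a scalar multiple of another and the rows are linearly dependent.
A matrix with linearly dependent rows has det = 0 and is not invertible.
Equivalent failed conditions:
- rank(A) < 3.
- Ax = 0 has non-trivial solutions.
- 0 is an eigenvalue.
- The columns are linearly dependent.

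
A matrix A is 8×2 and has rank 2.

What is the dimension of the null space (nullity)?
0

The rank-nullity theorem for an m×n matrix states:
rank(A) + nullity(A) = n (the number of columns).
Here n = 2 and rank(A) = 2, so nullity(A) = 2 - 2 = 0.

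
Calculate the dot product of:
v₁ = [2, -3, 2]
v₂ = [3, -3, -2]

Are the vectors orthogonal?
11, No

The dot product is the sum of products of corresponding components.
v₁·v₂ = (2)*(3) + (-3)*(-3) + (2)*(-2) = 6 + 9 - 4 = 11.
Two vectors are orthogonal iff their dot product is 0; here the dot product is 11, so the vectors are not orthogonal.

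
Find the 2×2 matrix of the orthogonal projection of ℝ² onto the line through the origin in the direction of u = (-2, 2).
[[1/2, -1/2], [-1/2, 1/2]]

The orthogonal projection onto the line spanned by a nonzero vector u = (a, b) has matrix P = (u uᵀ) / (uᵀ u) = (1/(a² + b²)) · [[a², ab], [ab, b²]].
Here u = (-2, 2), so a² + b² = 4 + 4 = 8.
P = (1/8) · [[4, -4], [-4, 4]] = [[1/2, -1/2], [-1/2, 1/2]].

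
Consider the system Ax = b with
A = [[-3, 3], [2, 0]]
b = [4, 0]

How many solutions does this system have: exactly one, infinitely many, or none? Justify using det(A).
Exactly one solution

Compute det(A) = (-3)*(0) - (3)*(2) = -6.
Because det(A) ≠ 0, A is invertible and Ax = b has a unique solution for every b (here x = A⁻¹ b).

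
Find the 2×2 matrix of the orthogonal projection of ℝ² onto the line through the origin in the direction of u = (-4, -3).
[[16/25, 12/25], [12/25, 9/25]]

The orthogonal projection onto the line spanned by a nonzero vector u = (a, b) has matrix P = (u uᵀ) / (uᵀ u) = (1/(a² + b²)) · [[a², ab], [ab, b²]].
Here u = (-4, -3), so a² + b² = 16 + 9 = 25.
P = (1/25) · [[16, 12], [12, 9]] = [[16/25, 12/25], [12/25, 9/25]].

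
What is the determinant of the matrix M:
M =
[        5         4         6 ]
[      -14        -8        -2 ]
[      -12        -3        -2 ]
det(M) = -290

Expand along row 0 (cofactor expansion): det(M) = a*(e*i - f*h) - b*(d*i - f*g) + c*(d*h - e*g), where the 3×3 is [[a, b, c], [d, e, f], [g, h, i]].
Minor M_00 = (-8)*(-2) - (-2)*(-3) = 16 - 6 = 10.
Minor M_01 = (-14)*(-2) - (-2)*(-12) = 28 - 24 = 4.
Minor M_02 = (-14)*(-3) - (-8)*(-12) = 42 - 96 = -54.
det(M) = (5)*(10) - (4)*(4) + (6)*(-54) = 50 - 16 - 324 = -290.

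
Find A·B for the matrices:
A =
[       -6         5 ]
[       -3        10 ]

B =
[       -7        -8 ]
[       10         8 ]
AB =
[       92        88 ]
[      121       104 ]

Matrix multiplication: (AB)[i][j] = sum over k of A[i][k] * B[k][j].
  (AB)[0][0] = (-6)*(-7) + (5)*(10) = 92
  (AB)[0][1] = (-6)*(-8) + (5)*(8) = 88
  (AB)[1][0] = (-3)*(-7) + (10)*(10) = 121
  (AB)[1][1] = (-3)*(-8) + (10)*(8) = 104
AB =
[       92        88 ]
[      121       104 ]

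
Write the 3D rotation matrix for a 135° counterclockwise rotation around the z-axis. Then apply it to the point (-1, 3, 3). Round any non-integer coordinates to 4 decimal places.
R = [[-√2/2, -√2/2, 0], [√2/2, -√2/2, 0], [0, 0, 1]]; R·(-1, 3, 3) = (-1.4142, -2.8284, 3.0000)

Rotation matrix for 135° around z-axis:
cos(135°) = -√2/2, sin(135°) = √2/2
R = [[-√2/2, -√2/2, 0], [√2/2, -√2/2, 0], [0, 0, 1]]
Apply to (-1, 3, 3): R·[-1, 3, 3]ᵀ = (-1.4142, -2.8284, 3.0000)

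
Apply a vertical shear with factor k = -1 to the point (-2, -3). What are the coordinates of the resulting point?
(-2, -1)

Shear matrix for vertical shear with factor k = -1:
[[1, 0], [-1, 1]]
Result: (-2, -3) → (-2, -1)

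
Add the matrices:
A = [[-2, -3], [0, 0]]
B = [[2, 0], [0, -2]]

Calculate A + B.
[[0, -3], [0, -2]]

Add corresponding elements:
(-2)+(2)=0
(-3)+(0)=-3
(0)+(0)=0
(0)+(-2)=-2
A + B = [[0, -3], [0, -2]]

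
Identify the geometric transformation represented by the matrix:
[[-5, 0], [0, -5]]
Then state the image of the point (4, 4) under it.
uniform scaling by factor -5; image of (4, 4) is (-20, -20)

This is a diagonal matrix with equal entries -5, so it scales both axes by the same factor -5.
The matrix [[-5, 0], [0, -5]] represents: uniform scaling by factor -5.
Applying it to (4, 4): [-5·4 + 0·4, 0·4 + -5·4] = (-20, -20).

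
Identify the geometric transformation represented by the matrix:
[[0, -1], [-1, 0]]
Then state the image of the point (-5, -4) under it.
reflection across the line y = -x; image of (-5, -4) is (4, 5)

This is a symmetric orthogonal matrix with determinant -1, which characterizes a reflection in ℝ².
The matrix [[0, -1], [-1, 0]] represents: reflection across the line y = -x.
Applying it to (-5, -4): [0·-5 + -1·-4, -1·-5 + 0·-4] = (4, 5).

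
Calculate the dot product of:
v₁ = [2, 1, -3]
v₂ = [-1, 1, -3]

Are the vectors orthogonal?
8, No

The dot product is the sum of products of corresponding components.
v₁·v₂ = (2)*(-1) + (1)*(1) + (-3)*(-3) = -2 + 1 + 9 = 8.
Two vectors are orthogonal iff their dot product is 0; here the dot product is 8, so the vectors are not orthogonal.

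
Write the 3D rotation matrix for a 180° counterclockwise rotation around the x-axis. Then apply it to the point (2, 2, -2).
R = [[1, 0, 0], [0, -1, 0], [0, 0, -1]]; R·(2, 2, -2) = (2, -2, 2)

Rotation matrix for 180° around x-axis:
cos(180°) = -1, sin(180°) = 0
R = [[1, 0, 0], [0, -1, 0], [0, 0, -1]]
Apply to (2, 2, -2): R·[2, 2, -2]ᵀ = (2, -2, 2)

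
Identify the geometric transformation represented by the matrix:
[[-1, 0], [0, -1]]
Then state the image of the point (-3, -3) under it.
rotation by 180° (or reflection through origin); image of (-3, -3) is (3, 3)

This matches the form [[cos θ, -sin θ], [sin θ, cos θ]] of a rotation matrix; reading off cos θ and sin θ gives the angle.
The matrix [[-1, 0], [0, -1]] represents: rotation by 180° (or reflection through origin).
Applying it to (-3, -3): [-1·-3 + 0·-3, 0·-3 + -1·-3] = (3, 3).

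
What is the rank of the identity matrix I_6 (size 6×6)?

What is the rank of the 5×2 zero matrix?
rank(I_6) = 6, rank(0) = 0

The identity I_6 has 6 columns that are the standard basis vectors e_1, …, e_6. These are linearly independent, so all 6 columns are pivots and rank(I_6) = 6.
The 5×2 zero matrix has every entry zero, so every row is the zero row and there are no pivots; rank(0) = 0.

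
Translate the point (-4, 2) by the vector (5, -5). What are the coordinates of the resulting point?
(1, -3)

Translation by (5, -5):
x' = -4 + 5 = 1
y' = 2 + -5 = -3
Homogeneous matrix: [[1, 0, 5], [0, 1, -5], [0, 0, 1]]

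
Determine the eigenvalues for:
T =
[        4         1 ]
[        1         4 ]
λ = 3, 5

Solve det(T - λI) = 0. For a 2×2 matrix the characteristic equation is λ² - (trace)λ + det = 0.
trace(T) = a + d = 4 + 4 = 8.
det(T) = a*d - b*c = (4)*(4) - (1)*(1) = 16 - 1 = 15.
Characteristic equation: λ² - (8)λ + (15) = 0.
Discriminant = (8)² - 4*(15) = 64 - 60 = 4.
λ = (8 ± √4) / 2 = (8 ± 2) / 2 = 3, 5.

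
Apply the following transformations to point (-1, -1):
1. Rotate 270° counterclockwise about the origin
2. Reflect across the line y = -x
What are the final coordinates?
(-1, 1)

Step 1: Rotate 270° → (-1, 1)
Step 2: Reflect across the line y = -x → (-1, 1)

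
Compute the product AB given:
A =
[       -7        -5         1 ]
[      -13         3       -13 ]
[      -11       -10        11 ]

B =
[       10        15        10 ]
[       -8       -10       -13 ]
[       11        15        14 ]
AB =
[      -19       -40         9 ]
[     -297      -420      -351 ]
[       91       100       174 ]

Matrix multiplication: (AB)[i][j] = sum over k of A[i][k] * B[k][j].
  (AB)[0][0] = (-7)*(10) + (-5)*(-8) + (1)*(11) = -19
  (AB)[0][1] = (-7)*(15) + (-5)*(-10) + (1)*(15) = -40
  (AB)[0][2] = (-7)*(10) + (-5)*(-13) + (1)*(14) = 9
  (AB)[1][0] = (-13)*(10) + (3)*(-8) + (-13)*(11) = -297
  (AB)[1][1] = (-13)*(15) + (3)*(-10) + (-13)*(15) = -420
  (AB)[1][2] = (-13)*(10) + (3)*(-13) + (-13)*(14) = -351
  (AB)[2][0] = (-11)*(10) + (-10)*(-8) + (11)*(11) = 91
  (AB)[2][1] = (-11)*(15) + (-10)*(-10) + (11)*(15) = 100
  (AB)[2][2] = (-11)*(10) + (-10)*(-13) + (11)*(14) = 174
AB =
[      -19       -40         9 ]
[     -297      -420      -351 ]
[       91       100       174 ]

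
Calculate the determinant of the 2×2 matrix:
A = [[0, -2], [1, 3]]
2

For A = [[a, b], [c, d]], det(A) = a*d - b*c.
det(A) = (0)*(3) - (-2)*(1) = 0 - -2 = 2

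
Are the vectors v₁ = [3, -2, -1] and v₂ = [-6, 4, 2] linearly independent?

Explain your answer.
No, linearly dependent (v₂ = -2·v₁)

Check whether there is a scalar k with v₂ = k·v₁.
Comparing components, k = -2 satisfies -2·[3, -2, -1] = [-6, 4, 2].
Since v₂ is a scalar multiple of v₁, the two vectors are linearly dependent.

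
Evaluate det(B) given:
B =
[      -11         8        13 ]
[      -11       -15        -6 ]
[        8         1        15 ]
det(B) = 4762

Expand along row 0 (cofactor expansion): det(B) = a*(e*i - f*h) - b*(d*i - f*g) + c*(d*h - e*g), where the 3×3 is [[a, b, c], [d, e, f], [g, h, i]].
Minor M_00 = (-15)*(15) - (-6)*(1) = -225 + 6 = -219.
Minor M_01 = (-11)*(15) - (-6)*(8) = -165 + 48 = -117.
Minor M_02 = (-11)*(1) - (-15)*(8) = -11 + 120 = 109.
det(B) = (-11)*(-219) - (8)*(-117) + (13)*(109) = 2409 + 936 + 1417 = 4762.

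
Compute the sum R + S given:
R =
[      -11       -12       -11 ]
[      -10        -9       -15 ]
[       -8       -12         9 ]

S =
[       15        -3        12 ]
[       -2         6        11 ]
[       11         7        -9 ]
R + S =
[        4       -15         1 ]
[      -12        -3        -4 ]
[        3        -5         0 ]

Matrix addition is elementwise: (R+S)[i][j] = R[i][j] + S[i][j].
  (R+S)[0][0] = (-11) + (15) = 4
  (R+S)[0][1] = (-12) + (-3) = -15
  (R+S)[0][2] = (-11) + (12) = 1
  (R+S)[1][0] = (-10) + (-2) = -12
  (R+S)[1][1] = (-9) + (6) = -3
  (R+S)[1][2] = (-15) + (11) = -4
  (R+S)[2][0] = (-8) + (11) = 3
  (R+S)[2][1] = (-12) + (7) = -5
  (R+S)[2][2] = (9) + (-9) = 0
R + S =
[        4       -15         1 ]
[      -12        -3        -4 ]
[        3        -5         0 ]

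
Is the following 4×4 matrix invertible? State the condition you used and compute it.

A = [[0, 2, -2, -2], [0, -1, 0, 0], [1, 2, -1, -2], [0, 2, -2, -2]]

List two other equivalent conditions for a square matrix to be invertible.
No, not invertible; det(A) = 0 (two rows are equal, so the rows are linearly dependent). Equivalent conditions (failing for this A): rank(A) < 4; Ax = 0 has non-trivial solutions; 0 is an eigenvalue; the columns are linearly dependent.

To check invertibility, compute det(A).
In this matrix, row 0 and the last row are identical, so one row is a scalar multiple of another and the rows are linearly dependent.
A matrix with linearly dependent rows has det = 0 and is not invertible.
Equivalent failed conditions:
- rank(A) < 4.
- Ax = 0 has non-trivial solutions.
- 0 is an eigenvalue.
- The columns are linearly dependent.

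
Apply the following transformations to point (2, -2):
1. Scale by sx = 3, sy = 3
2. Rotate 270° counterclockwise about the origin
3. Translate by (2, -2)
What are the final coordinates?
(-4, -8)

Step 1: Scale → (6, -6)
Step 2: Rotate 270° → (-6, -6)
Step 3: Translate → (-4, -8)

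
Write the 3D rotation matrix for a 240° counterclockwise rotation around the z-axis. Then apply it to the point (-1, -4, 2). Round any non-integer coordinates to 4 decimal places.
R = [[-1/2, √3/2, 0], [-√3/2, -1/2, 0], [0, 0, 1]]; R·(-1, -4, 2) = (-2.9641, 2.8660, 2.0000)

Rotation matrix for 240° around z-axis:
cos(240°) = -1/2, sin(240°) = -√3/2
R = [[-1/2, √3/2, 0], [-√3/2, -1/2, 0], [0, 0, 1]]
Apply to (-1, -4, 2): R·[-1, -4, 2]ᵀ = (-2.9641, 2.8660, 2.0000)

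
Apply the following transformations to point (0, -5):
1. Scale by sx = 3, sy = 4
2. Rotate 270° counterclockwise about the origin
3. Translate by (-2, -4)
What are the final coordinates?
(-22, -4)

Step 1: Scale → (0, -20)
Step 2: Rotate 270° → (-20, 0)
Step 3: Translate → (-22, -4)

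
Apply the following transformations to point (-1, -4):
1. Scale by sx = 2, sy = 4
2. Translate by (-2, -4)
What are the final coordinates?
(-4, -20)

Step 1: Scale (-1, -4) by (sx, sy) = (2, 4) → (-2, -16)
Step 2: Translate by (-2, -4) → (-4, -20)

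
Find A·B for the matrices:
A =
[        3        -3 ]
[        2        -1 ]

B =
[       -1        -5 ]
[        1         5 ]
AB =
[       -6       -30 ]
[       -3       -15 ]

Matrix multiplication: (AB)[i][j] = sum over k of A[i][k] * B[k][j].
  (AB)[0][0] = (3)*(-1) + (-3)*(1) = -6
  (AB)[0][1] = (3)*(-5) + (-3)*(5) = -30
  (AB)[1][0] = (2)*(-1) + (-1)*(1) = -3
  (AB)[1][1] = (2)*(-5) + (-1)*(5) = -15
AB =
[       -6       -30 ]
[       -3       -15 ]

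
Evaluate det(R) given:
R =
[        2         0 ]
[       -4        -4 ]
det(R) = -8

For a 2×2 matrix [[a, b], [c, d]], det = a*d - b*c.
det(R) = (2)*(-4) - (0)*(-4) = -8 - 0 = -8.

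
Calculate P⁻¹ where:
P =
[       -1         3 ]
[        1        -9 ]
det(P) = 6
P⁻¹ =
[     -3/2      -1/2 ]
[     -1/6      -1/6 ]

For a 2×2 matrix P = [[a, b], [c, d]] with det(P) ≠ 0, P⁻¹ = (1/det(P)) * [[d, -b], [-c, a]].
det(P) = (-1)*(-9) - (3)*(1) = 9 - 3 = 6.
P⁻¹ = (1/6) * [[-9, -3], [-1, -1]].
Dividing each entry by 6 and reducing:
P⁻¹ =
[     -3/2      -1/2 ]
[     -1/6      -1/6 ]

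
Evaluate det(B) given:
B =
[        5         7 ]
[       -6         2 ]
det(B) = 52

For a 2×2 matrix [[a, b], [c, d]], det = a*d - b*c.
det(B) = (5)*(2) - (7)*(-6) = 10 + 42 = 52.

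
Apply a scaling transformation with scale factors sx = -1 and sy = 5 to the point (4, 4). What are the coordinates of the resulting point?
(-4, 20)

Scaling matrix:
[[-1, 0], [0, 5]]
Result: (4 × -1, 4 × 5) = (-4, 20)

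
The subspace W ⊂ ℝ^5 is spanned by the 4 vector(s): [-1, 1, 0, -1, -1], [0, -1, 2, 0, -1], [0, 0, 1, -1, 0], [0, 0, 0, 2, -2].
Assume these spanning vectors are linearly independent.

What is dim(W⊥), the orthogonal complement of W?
dim(W⊥) = 1

For any subspace W of ℝ^n, dim(W) + dim(W⊥) = n (the whole-space dimension).
Here the given 4 vectors are linearly independent, so dim(W) = 4.
Thus dim(W⊥) = n - dim(W) = 5 - 4 = 1.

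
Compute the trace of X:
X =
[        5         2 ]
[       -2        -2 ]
tr(X) = 5 - 2 = 3

The trace of a square matrix is the sum of its diagonal entries.
Diagonal entries of X: X[0][0] = 5, X[1][1] = -2.
tr(X) = 5 - 2 = 3.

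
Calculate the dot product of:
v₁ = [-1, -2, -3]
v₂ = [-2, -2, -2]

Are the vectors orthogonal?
12, No

The dot product is the sum of products of corresponding components.
v₁·v₂ = (-1)*(-2) + (-2)*(-2) + (-3)*(-2) = 2 + 4 + 6 = 12.
Two vectors are orthogonal iff their dot product is 0; here the dot product is 12, so the vectors are not orthogonal.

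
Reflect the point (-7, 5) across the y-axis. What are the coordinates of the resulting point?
(7, 5)

Reflection across y-axis: (-7, 5) → (7, 5)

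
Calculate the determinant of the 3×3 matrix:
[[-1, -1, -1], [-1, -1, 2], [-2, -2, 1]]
0

Expansion along first row:
det = -1·det([[-1,2],[-2,1]]) - -1·det([[-1,2],[-2,1]]) + -1·det([[-1,-1],[-2,-2]])
    = -1·(-1·1 - 2·-2) - -1·(-1·1 - 2·-2) + -1·(-1·-2 - -1·-2)
    = -1·3 - -1·3 + -1·0
    = -3 + 3 + 0 = 0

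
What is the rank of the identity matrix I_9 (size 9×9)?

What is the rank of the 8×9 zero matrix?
rank(I_9) = 9, rank(0) = 0

The identity I_9 has 9 columns that are the standard basis vectors e_1, …, e_9. These are linearly independent, so all 9 columns are pivots and rank(I_9) = 9.
The 8×9 zero matrix has every entry zero, so every row is the zero row and there are no pivots; rank(0) = 0.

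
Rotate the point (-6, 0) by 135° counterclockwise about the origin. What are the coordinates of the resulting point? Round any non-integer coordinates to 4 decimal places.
(4.2426, -4.2426)

Rotation matrix R(θ) = [[cos θ, -sin θ], [sin θ, cos θ]]; for θ = 135°:
R = [[-√2/2, -√2/2], [√2/2, -√2/2]]
Result: R × [-6, 0]ᵀ = [-√2/2·-6 + (-√2/2)·0, √2/2·-6 + (-√2/2)·0]ᵀ = (4.2426, -4.2426)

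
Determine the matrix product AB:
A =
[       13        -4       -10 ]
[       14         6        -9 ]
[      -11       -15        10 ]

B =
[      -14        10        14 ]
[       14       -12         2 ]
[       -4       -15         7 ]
AB =
[     -198       328       104 ]
[      -76       203       145 ]
[      -96       -80      -114 ]

Matrix multiplication: (AB)[i][j] = sum over k of A[i][k] * B[k][j].
  (AB)[0][0] = (13)*(-14) + (-4)*(14) + (-10)*(-4) = -198
  (AB)[0][1] = (13)*(10) + (-4)*(-12) + (-10)*(-15) = 328
  (AB)[0][2] = (13)*(14) + (-4)*(2) + (-10)*(7) = 104
  (AB)[1][0] = (14)*(-14) + (6)*(14) + (-9)*(-4) = -76
  (AB)[1][1] = (14)*(10) + (6)*(-12) + (-9)*(-15) = 203
  (AB)[1][2] = (14)*(14) + (6)*(2) + (-9)*(7) = 145
  (AB)[2][0] = (-11)*(-14) + (-15)*(14) + (10)*(-4) = -96
  (AB)[2][1] = (-11)*(10) + (-15)*(-12) + (10)*(-15) = -80
  (AB)[2][2] = (-11)*(14) + (-15)*(2) + (10)*(7) = -114
AB =
[     -198       328       104 ]
[      -76       203       145 ]
[      -96       -80      -114 ]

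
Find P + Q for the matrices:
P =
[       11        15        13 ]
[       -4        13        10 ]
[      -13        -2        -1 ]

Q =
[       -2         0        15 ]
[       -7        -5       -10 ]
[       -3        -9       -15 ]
P + Q =
[        9        15        28 ]
[      -11         8         0 ]
[      -16       -11       -16 ]

Matrix addition is elementwise: (P+Q)[i][j] = P[i][j] + Q[i][j].
  (P+Q)[0][0] = (11) + (-2) = 9
  (P+Q)[0][1] = (15) + (0) = 15
  (P+Q)[0][2] = (13) + (15) = 28
  (P+Q)[1][0] = (-4) + (-7) = -11
  (P+Q)[1][1] = (13) + (-5) = 8
  (P+Q)[1][2] = (10) + (-10) = 0
  (P+Q)[2][0] = (-13) + (-3) = -16
  (P+Q)[2][1] = (-2) + (-9) = -11
  (P+Q)[2][2] = (-1) + (-15) = -16
P + Q =
[        9        15        28 ]
[      -11         8         0 ]
[      -16       -11       -16 ]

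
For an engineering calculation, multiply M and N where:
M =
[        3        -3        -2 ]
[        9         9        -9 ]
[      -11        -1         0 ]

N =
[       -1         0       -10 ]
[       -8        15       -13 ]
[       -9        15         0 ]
MN =
[       39       -75         9 ]
[        0         0      -207 ]
[       19       -15       123 ]

Matrix multiplication: (MN)[i][j] = sum over k of M[i][k] * N[k][j].
  (MN)[0][0] = (3)*(-1) + (-3)*(-8) + (-2)*(-9) = 39
  (MN)[0][1] = (3)*(0) + (-3)*(15) + (-2)*(15) = -75
  (MN)[0][2] = (3)*(-10) + (-3)*(-13) + (-2)*(0) = 9
  (MN)[1][0] = (9)*(-1) + (9)*(-8) + (-9)*(-9) = 0
  (MN)[1][1] = (9)*(0) + (9)*(15) + (-9)*(15) = 0
  (MN)[1][2] = (9)*(-10) + (9)*(-13) + (-9)*(0) = -207
  (MN)[2][0] = (-11)*(-1) + (-1)*(-8) + (0)*(-9) = 19
  (MN)[2][1] = (-11)*(0) + (-1)*(15) + (0)*(15) = -15
  (MN)[2][2] = (-11)*(-10) + (-1)*(-13) + (0)*(0) = 123
MN =
[       39       -75         9 ]
[        0         0      -207 ]
[       19       -15       123 ]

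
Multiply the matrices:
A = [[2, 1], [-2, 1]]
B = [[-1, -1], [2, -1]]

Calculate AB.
[[0, -3], [4, 1]]

Each entry (i,j) of AB = sum over k of A[i][k]*B[k][j].
(AB)[0][0] = (2)*(-1) + (1)*(2) = 0
(AB)[0][1] = (2)*(-1) + (1)*(-1) = -3
(AB)[1][0] = (-2)*(-1) + (1)*(2) = 4
(AB)[1][1] = (-2)*(-1) + (1)*(-1) = 1
AB = [[0, -3], [4, 1]]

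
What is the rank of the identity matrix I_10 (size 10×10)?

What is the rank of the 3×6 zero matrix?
rank(I_10) = 10, rank(0) = 0

The identity I_10 has 10 columns that are the standard basis vectors e_1, …, e_10. These are linearly independent, so all 10 columns are pivots and rank(I_10) = 10.
The 3×6 zero matrix has every entry zero, so every row is the zero row and there are no pivots; rank(0) = 0.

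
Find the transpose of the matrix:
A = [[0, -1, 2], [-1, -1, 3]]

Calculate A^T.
[[0, -1], [-1, -1], [2, 3]]

The transpose sends entry (i,j) to (j,i); rows become columns.
Row 0 of A: [0, -1, 2] -> column 0 of A^T.
Row 1 of A: [-1, -1, 3] -> column 1 of A^T.
A^T = [[0, -1], [-1, -1], [2, 3]]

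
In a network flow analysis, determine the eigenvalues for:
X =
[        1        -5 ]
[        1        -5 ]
λ = -4, 0

Solve det(X - λI) = 0. For a 2×2 matrix the characteristic equation is λ² - (trace)λ + det = 0.
trace(X) = a + d = 1 - 5 = -4.
det(X) = a*d - b*c = (1)*(-5) - (-5)*(1) = -5 + 5 = 0.
Characteristic equation: λ² - (-4)λ + (0) = 0.
Discriminant = (-4)² - 4*(0) = 16 - 0 = 16.
λ = (-4 ± √16) / 2 = (-4 ± 4) / 2 = -4, 0.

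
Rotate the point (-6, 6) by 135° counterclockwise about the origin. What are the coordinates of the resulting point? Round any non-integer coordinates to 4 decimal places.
(0.0000, -8.4853)

Rotation matrix R(θ) = [[cos θ, -sin θ], [sin θ, cos θ]]; for θ = 135°:
R = [[-√2/2, -√2/2], [√2/2, -√2/2]]
Result: R × [-6, 6]ᵀ = [-√2/2·-6 + (-√2/2)·6, √2/2·-6 + (-√2/2)·6]ᵀ = (0.0000, -8.4853)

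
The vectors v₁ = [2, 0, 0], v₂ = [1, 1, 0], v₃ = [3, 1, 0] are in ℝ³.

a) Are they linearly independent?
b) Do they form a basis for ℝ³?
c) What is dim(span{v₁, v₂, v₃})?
Not independent, not a basis, dim(span) = 2

Check whether v₃ can be written as a linear combination of v₁ and v₂.
v₃ = (1)·v₁ + (1)·v₂ = [3, 1, 0], so the three vectors are linearly dependent.
Thus they do not form a basis for ℝ³, and dim(span{v₁, v₂, v₃}) = 2 (spanned by v₁ and v₂).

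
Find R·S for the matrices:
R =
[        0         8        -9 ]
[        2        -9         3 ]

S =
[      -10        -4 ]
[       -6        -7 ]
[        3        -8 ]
RS =
[      -75        16 ]
[       43        31 ]

Matrix multiplication: (RS)[i][j] = sum over k of R[i][k] * S[k][j].
  (RS)[0][0] = (0)*(-10) + (8)*(-6) + (-9)*(3) = -75
  (RS)[0][1] = (0)*(-4) + (8)*(-7) + (-9)*(-8) = 16
  (RS)[1][0] = (2)*(-10) + (-9)*(-6) + (3)*(3) = 43
  (RS)[1][1] = (2)*(-4) + (-9)*(-7) + (3)*(-8) = 31
RS =
[      -75        16 ]
[       43        31 ]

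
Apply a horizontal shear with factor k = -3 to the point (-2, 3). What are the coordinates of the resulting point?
(-11, 3)

Shear matrix for horizontal shear with factor k = -3:
[[1, -3], [0, 1]]
Result: (-2, 3) → (-11, 3)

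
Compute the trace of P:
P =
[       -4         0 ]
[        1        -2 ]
tr(P) = -4 - 2 = -6

The trace of a square matrix is the sum of its diagonal entries.
Diagonal entries of P: P[0][0] = -4, P[1][1] = -2.
tr(P) = -4 - 2 = -6.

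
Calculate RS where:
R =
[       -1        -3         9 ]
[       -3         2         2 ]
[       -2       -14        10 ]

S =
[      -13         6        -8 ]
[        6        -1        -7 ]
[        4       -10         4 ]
RS =
[       31       -93        65 ]
[       59       -40        18 ]
[      -18       -98       154 ]

Matrix multiplication: (RS)[i][j] = sum over k of R[i][k] * S[k][j].
  (RS)[0][0] = (-1)*(-13) + (-3)*(6) + (9)*(4) = 31
  (RS)[0][1] = (-1)*(6) + (-3)*(-1) + (9)*(-10) = -93
  (RS)[0][2] = (-1)*(-8) + (-3)*(-7) + (9)*(4) = 65
  (RS)[1][0] = (-3)*(-13) + (2)*(6) + (2)*(4) = 59
  (RS)[1][1] = (-3)*(6) + (2)*(-1) + (2)*(-10) = -40
  (RS)[1][2] = (-3)*(-8) + (2)*(-7) + (2)*(4) = 18
  (RS)[2][0] = (-2)*(-13) + (-14)*(6) + (10)*(4) = -18
  (RS)[2][1] = (-2)*(6) + (-14)*(-1) + (10)*(-10) = -98
  (RS)[2][2] = (-2)*(-8) + (-14)*(-7) + (10)*(4) = 154
RS =
[       31       -93        65 ]
[       59       -40        18 ]
[      -18       -98       154 ]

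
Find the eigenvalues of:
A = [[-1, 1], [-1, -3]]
λ = -2, -2

Solve det(A - λI) = 0. For a 2×2 matrix this is λ² - (trace)λ + det = 0.
trace(A) = -1 - 3 = -4.
det(A) = (-1)*(-3) - (1)*(-1) = 3 + 1 = 4.
Characteristic equation: λ² - (-4)λ + (4) = 0.
Discriminant: (-4)² - 4*(4) = 16 - 16 = 0.
Roots: λ = (-4 ± √0) / 2 = -2, -2.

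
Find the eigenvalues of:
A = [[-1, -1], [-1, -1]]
λ = -2, 0

Solve det(A - λI) = 0. For a 2×2 matrix this is λ² - (trace)λ + det = 0.
trace(A) = -1 - 1 = -2.
det(A) = (-1)*(-1) - (-1)*(-1) = 1 - 1 = 0.
Characteristic equation: λ² - (-2)λ + (0) = 0.
Discriminant: (-2)² - 4*(0) = 4 - 0 = 4.
Roots: λ = (-2 ± √4) / 2 = -2, 0.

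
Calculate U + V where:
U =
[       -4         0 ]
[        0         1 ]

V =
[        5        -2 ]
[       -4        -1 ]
U + V =
[        1        -2 ]
[       -4         0 ]

Matrix addition is elementwise: (U+V)[i][j] = U[i][j] + V[i][j].
  (U+V)[0][0] = (-4) + (5) = 1
  (U+V)[0][1] = (0) + (-2) = -2
  (U+V)[1][0] = (0) + (-4) = -4
  (U+V)[1][1] = (1) + (-1) = 0
U + V =
[        1        -2 ]
[       -4         0 ]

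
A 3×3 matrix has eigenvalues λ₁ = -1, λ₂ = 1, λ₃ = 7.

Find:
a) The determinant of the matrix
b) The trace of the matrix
det = -7, trace = 7

Two standard eigenvalue identities:
- det(A) equals the product of the eigenvalues (counted with multiplicity).
- trace(A) equals the sum of the eigenvalues.
det(A) = (-1)*(1)*(7) = -7.
trace(A) = -1 + 1 + 7 = 7.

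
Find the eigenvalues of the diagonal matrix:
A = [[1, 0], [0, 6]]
λ₁ = 1, λ₂ = 6

The characteristic polynomial of A is det(A - λI) = (1 - λ)(6 - λ) = 0.
The roots are λ = 1 and λ = 6, so the eigenvalues are the diagonal entries.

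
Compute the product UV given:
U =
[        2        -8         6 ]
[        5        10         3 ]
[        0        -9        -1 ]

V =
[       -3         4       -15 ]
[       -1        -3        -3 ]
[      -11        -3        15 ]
UV =
[      -64        14        84 ]
[      -58       -19       -60 ]
[       20        30        12 ]

Matrix multiplication: (UV)[i][j] = sum over k of U[i][k] * V[k][j].
  (UV)[0][0] = (2)*(-3) + (-8)*(-1) + (6)*(-11) = -64
  (UV)[0][1] = (2)*(4) + (-8)*(-3) + (6)*(-3) = 14
  (UV)[0][2] = (2)*(-15) + (-8)*(-3) + (6)*(15) = 84
  (UV)[1][0] = (5)*(-3) + (10)*(-1) + (3)*(-11) = -58
  (UV)[1][1] = (5)*(4) + (10)*(-3) + (3)*(-3) = -19
  (UV)[1][2] = (5)*(-15) + (10)*(-3) + (3)*(15) = -60
  (UV)[2][0] = (0)*(-3) + (-9)*(-1) + (-1)*(-11) = 20
  (UV)[2][1] = (0)*(4) + (-9)*(-3) + (-1)*(-3) = 30
  (UV)[2][2] = (0)*(-15) + (-9)*(-3) + (-1)*(15) = 12
UV =
[      -64        14        84 ]
[      -58       -19       -60 ]
[       20        30        12 ]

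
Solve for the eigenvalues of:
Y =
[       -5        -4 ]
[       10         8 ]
λ = 0, 3

Solve det(Y - λI) = 0. For a 2×2 matrix the characteristic equation is λ² - (trace)λ + det = 0.
trace(Y) = a + d = -5 + 8 = 3.
det(Y) = a*d - b*c = (-5)*(8) - (-4)*(10) = -40 + 40 = 0.
Characteristic equation: λ² - (3)λ + (0) = 0.
Discriminant = (3)² - 4*(0) = 9 - 0 = 9.
λ = (3 ± √9) / 2 = (3 ± 3) / 2 = 0, 3.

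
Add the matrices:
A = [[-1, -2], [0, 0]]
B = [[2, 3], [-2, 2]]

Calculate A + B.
[[1, 1], [-2, 2]]

Add corresponding elements:
(-1)+(2)=1
(-2)+(3)=1
(0)+(-2)=-2
(0)+(2)=2
A + B = [[1, 1], [-2, 2]]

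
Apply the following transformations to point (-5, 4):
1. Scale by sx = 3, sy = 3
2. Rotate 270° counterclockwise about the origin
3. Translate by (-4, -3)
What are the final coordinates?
(8, 12)

Step 1: Scale → (-15, 12)
Step 2: Rotate 270° → (12, 15)
Step 3: Translate → (8, 12)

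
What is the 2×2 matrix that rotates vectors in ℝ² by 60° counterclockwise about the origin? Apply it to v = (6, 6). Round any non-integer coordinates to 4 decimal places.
R = [[1/2, -√3/2], [√3/2, 1/2]]; R·v = (-2.1962, 8.1962)

A counterclockwise rotation by angle θ in ℝ² has matrix R(θ) = [[cos θ, -sin θ], [sin θ, cos θ]].
For θ = 60°: cos θ = 1/2, sin θ = √3/2.
R(60°) = [[1/2, -√3/2], [√3/2, 1/2]].
R·v = [1/2·6 + (-√3/2)·6, √3/2·6 + 1/2·6] = (-2.1962, 8.1962).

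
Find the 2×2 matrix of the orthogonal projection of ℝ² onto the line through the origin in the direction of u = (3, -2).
[[9/13, -6/13], [-6/13, 4/13]]

The orthogonal projection onto the line spanned by a nonzero vector u = (a, b) has matrix P = (u uᵀ) / (uᵀ u) = (1/(a² + b²)) · [[a², ab], [ab, b²]].
Here u = (3, -2), so a² + b² = 9 + 4 = 13.
P = (1/13) · [[9, -6], [-6, 4]] = [[9/13, -6/13], [-6/13, 4/13]].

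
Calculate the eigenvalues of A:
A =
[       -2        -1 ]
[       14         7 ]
λ = 0, 5

Solve det(A - λI) = 0. For a 2×2 matrix the characteristic equation is λ² - (trace)λ + det = 0.
trace(A) = a + d = -2 + 7 = 5.
det(A) = a*d - b*c = (-2)*(7) - (-1)*(14) = -14 + 14 = 0.
Characteristic equation: λ² - (5)λ + (0) = 0.
Discriminant = (5)² - 4*(0) = 25 - 0 = 25.
λ = (5 ± √25) / 2 = (5 ± 5) / 2 = 0, 5.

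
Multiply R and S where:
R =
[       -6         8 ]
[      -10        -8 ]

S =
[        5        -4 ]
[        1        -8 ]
RS =
[      -22       -40 ]
[      -58       104 ]

Matrix multiplication: (RS)[i][j] = sum over k of R[i][k] * S[k][j].
  (RS)[0][0] = (-6)*(5) + (8)*(1) = -22
  (RS)[0][1] = (-6)*(-4) + (8)*(-8) = -40
  (RS)[1][0] = (-10)*(5) + (-8)*(1) = -58
  (RS)[1][1] = (-10)*(-4) + (-8)*(-8) = 104
RS =
[      -22       -40 ]
[      -58       104 ]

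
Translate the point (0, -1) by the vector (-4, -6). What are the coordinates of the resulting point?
(-4, -7)

Translation by (-4, -6):
x' = 0 + -4 = -4
y' = -1 + -6 = -7
Homogeneous matrix: [[1, 0, -4], [0, 1, -6], [0, 0, 1]]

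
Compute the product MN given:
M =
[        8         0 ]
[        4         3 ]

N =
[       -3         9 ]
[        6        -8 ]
MN =
[      -24        72 ]
[        6        12 ]

Matrix multiplication: (MN)[i][j] = sum over k of M[i][k] * N[k][j].
  (MN)[0][0] = (8)*(-3) + (0)*(6) = -24
  (MN)[0][1] = (8)*(9) + (0)*(-8) = 72
  (MN)[1][0] = (4)*(-3) + (3)*(6) = 6
  (MN)[1][1] = (4)*(9) + (3)*(-8) = 12
MN =
[      -24        72 ]
[        6        12 ]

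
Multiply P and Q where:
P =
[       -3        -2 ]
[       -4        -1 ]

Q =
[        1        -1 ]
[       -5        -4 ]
PQ =
[        7        11 ]
[        1         8 ]

Matrix multiplication: (PQ)[i][j] = sum over k of P[i][k] * Q[k][j].
  (PQ)[0][0] = (-3)*(1) + (-2)*(-5) = 7
  (PQ)[0][1] = (-3)*(-1) + (-2)*(-4) = 11
  (PQ)[1][0] = (-4)*(1) + (-1)*(-5) = 1
  (PQ)[1][1] = (-4)*(-1) + (-1)*(-4) = 8
PQ =
[        7        11 ]
[        1         8 ]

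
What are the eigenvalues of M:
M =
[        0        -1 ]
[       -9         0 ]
λ = -3, 3

Solve det(M - λI) = 0. For a 2×2 matrix the characteristic equation is λ² - (trace)λ + det = 0.
trace(M) = a + d = 0 + 0 = 0.
det(M) = a*d - b*c = (0)*(0) - (-1)*(-9) = 0 - 9 = -9.
Characteristic equation: λ² - (0)λ + (-9) = 0.
Discriminant = (0)² - 4*(-9) = 0 + 36 = 36.
λ = (0 ± √36) / 2 = (0 ± 6) / 2 = -3, 3.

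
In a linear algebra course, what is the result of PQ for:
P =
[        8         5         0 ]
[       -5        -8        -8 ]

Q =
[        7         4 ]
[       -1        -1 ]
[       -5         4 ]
PQ =
[       51        27 ]
[       13       -44 ]

Matrix multiplication: (PQ)[i][j] = sum over k of P[i][k] * Q[k][j].
  (PQ)[0][0] = (8)*(7) + (5)*(-1) + (0)*(-5) = 51
  (PQ)[0][1] = (8)*(4) + (5)*(-1) + (0)*(4) = 27
  (PQ)[1][0] = (-5)*(7) + (-8)*(-1) + (-8)*(-5) = 13
  (PQ)[1][1] = (-5)*(4) + (-8)*(-1) + (-8)*(4) = -44
PQ =
[       51        27 ]
[       13       -44 ]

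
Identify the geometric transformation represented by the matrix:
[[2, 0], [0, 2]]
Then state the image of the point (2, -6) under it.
uniform scaling by factor 2; image of (2, -6) is (4, -12)

This is a diagonal matrix with equal entries 2, so it scales both axes by the same factor 2.
The matrix [[2, 0], [0, 2]] represents: uniform scaling by factor 2.
Applying it to (2, -6): [2·2 + 0·-6, 0·2 + 2·-6] = (4, -12).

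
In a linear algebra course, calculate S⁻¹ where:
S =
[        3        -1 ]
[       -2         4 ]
det(S) = 10
S⁻¹ =
[      2/5      1/10 ]
[      1/5      3/10 ]

For a 2×2 matrix S = [[a, b], [c, d]] with det(S) ≠ 0, S⁻¹ = (1/det(S)) * [[d, -b], [-c, a]].
det(S) = (3)*(4) - (-1)*(-2) = 12 - 2 = 10.
S⁻¹ = (1/10) * [[4, 1], [2, 3]].
Dividing each entry by 10 and reducing:
S⁻¹ =
[      2/5      1/10 ]
[      1/5      3/10 ]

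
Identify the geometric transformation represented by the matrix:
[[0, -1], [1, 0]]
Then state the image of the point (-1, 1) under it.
rotation by 90° counterclockwise; image of (-1, 1) is (-1, -1)

This matches the form [[cos θ, -sin θ], [sin θ, cos θ]] of a rotation matrix; reading off cos θ and sin θ gives the angle.
The matrix [[0, -1], [1, 0]] represents: rotation by 90° counterclockwise.
Applying it to (-1, 1): [0·-1 + -1·1, 1·-1 + 0·1] = (-1, -1).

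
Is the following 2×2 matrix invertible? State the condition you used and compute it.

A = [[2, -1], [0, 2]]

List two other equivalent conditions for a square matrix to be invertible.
Yes, invertible; det(A) = 4 ≠ 0. Equivalent conditions: rank(A) = 2; Ax = 0 has only the trivial solution; 0 is not an eigenvalue; the columns of A are linearly independent.

To check invertibility, compute det(A).
The given matrix is triangular, so det(A) equals the product of its diagonal entries = 4 ≠ 0.
Since det(A) ≠ 0, A is invertible.
Equivalent conditions for a square matrix A to be invertible:
- rank(A) = 2 (full rank).
- The homogeneous system Ax = 0 has only the trivial solution x = 0.
- 0 is not an eigenvalue of A.
- The columns (equivalently rows) of A are linearly independent.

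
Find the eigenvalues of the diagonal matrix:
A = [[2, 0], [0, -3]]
λ₁ = 2, λ₂ = -3

The characteristic polynomial of A is det(A - λI) = (2 - λ)(-3 - λ) = 0.
The roots are λ = 2 and λ = -3, so the eigenvalues are the diagonal entries.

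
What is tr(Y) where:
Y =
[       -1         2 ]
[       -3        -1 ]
tr(Y) = -1 - 1 = -2

The trace of a square matrix is the sum of its diagonal entries.
Diagonal entries of Y: Y[0][0] = -1, Y[1][1] = -1.
tr(Y) = -1 - 1 = -2.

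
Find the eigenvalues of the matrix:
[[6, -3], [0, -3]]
λ = -3 and λ = 6

Characteristic equation: det(A - λI) = 0
λ² - (trace)λ + (det) = 0
λ² - (3)λ + (-18) = 0
λ² - 3λ - 18 = 0
Solving: λ = -3, 6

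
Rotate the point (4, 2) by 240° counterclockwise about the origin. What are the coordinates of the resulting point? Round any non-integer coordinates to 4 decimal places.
(-0.2679, -4.4641)

Rotation matrix R(θ) = [[cos θ, -sin θ], [sin θ, cos θ]]; for θ = 240°:
R = [[-1/2, √3/2], [-√3/2, -1/2]]
Result: R × [4, 2]ᵀ = [-1/2·4 + (√3/2)·2, -√3/2·4 + (-1/2)·2]ᵀ = (-0.2679, -4.4641)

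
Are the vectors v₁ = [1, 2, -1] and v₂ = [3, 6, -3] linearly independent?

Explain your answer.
No, linearly dependent (v₂ = 3·v₁)

Check whether there is a scalar k with v₂ = k·v₁.
Comparing components, k = 3 satisfies 3·[1, 2, -1] = [3, 6, -3].
Since v₂ is a scalar multiple of v₁, the two vectors are linearly dependent.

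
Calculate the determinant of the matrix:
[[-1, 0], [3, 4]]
-4

For a 2×2 matrix [[a, b], [c, d]], det = ad - bc
det = (-1)(4) - (0)(3) = -4 - 0 = -4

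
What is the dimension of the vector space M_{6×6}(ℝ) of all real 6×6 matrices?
Dimension = 36

A real 6×6 matrix is determined by its 6·6 = 36 independent entries.
A standard basis is {E_ij : 1 ≤ i ≤ 6, 1 ≤ j ≤ 6}, where E_ij has a 1 in position (i, j) and 0 elsewhere — there are 36 such matrices, and they are linearly independent and span M_{6×6}(ℝ).
Therefore dim(M_{6×6}(ℝ)) = 36.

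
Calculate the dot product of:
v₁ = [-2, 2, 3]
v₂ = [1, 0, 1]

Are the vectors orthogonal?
1, No

The dot product is the sum of products of corresponding components.
v₁·v₂ = (-2)*(1) + (2)*(0) + (3)*(1) = -2 + 0 + 3 = 1.
Two vectors are orthogonal iff their dot product is 0; here the dot product is 1, so the vectors are not orthogonal.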